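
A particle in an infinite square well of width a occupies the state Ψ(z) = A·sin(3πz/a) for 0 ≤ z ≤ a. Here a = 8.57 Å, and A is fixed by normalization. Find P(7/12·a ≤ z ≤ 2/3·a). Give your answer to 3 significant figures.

P = ∫_{7/12·a}^{2/3·a} |Ψ(z)|² dz.
With A² fixed by ∫|Ψ|² = 1, i.e. A² = (a/2)^(−1), substitute and integrate.
Let u = z/a; then A² and the length scale cancel, so P = ∫_{7/12}^{2/3} sin(3·π·u)^2 du ÷ ∫_{0}^{1} sin(3·π·u)^2 du.
Using ∫ sin(3·π·u)^2 du = u/2 - sin(6·π·u)/(12·π), the numerator is 1/24 - 1/(12·π) and the denominator is 1/2.
The result is P = (-2 + π)/(12·π).

P ≈ 0.0303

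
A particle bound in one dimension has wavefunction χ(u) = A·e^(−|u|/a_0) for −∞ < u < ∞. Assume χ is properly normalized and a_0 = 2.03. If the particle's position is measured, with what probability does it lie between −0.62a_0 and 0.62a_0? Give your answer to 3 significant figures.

P ≈ 0.711

P = ∫_{−0.62a_0}^{0.62a_0} |χ(u)|² du.
With A² fixed by ∫|χ|² = 1, i.e. A² = (a_0)^(−1), substitute and integrate.
Both integrals are even about u = 0, so only the u ≥ 0 halves are needed (the factors of 2 cancel). Substituting t = u/a_0, A² and the length scale cancel in the ratio: P = ∫_{0}^{0.62} e^(-2·t) dt / ∫_{0}^{∞} e^(-2·t) dt.
An antiderivative of e^(-2·t) is -e^(-2·t)/2; evaluating from 0 to 0.62 gives 1/2 - e^(-31/25)/2, while the full integral is 1/2.
Taking the ratio, P = 0.7106.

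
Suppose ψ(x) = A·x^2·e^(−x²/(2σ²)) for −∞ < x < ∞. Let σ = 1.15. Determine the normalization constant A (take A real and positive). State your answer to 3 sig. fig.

A ≈ 0.612

The normalization condition is ∫|ψ|² dx = 1 from −∞ to ∞.
∫|ψ|² dx = A²·(3·√(π)·σ^5/4).
So A² = (3·√(π)·σ^5/4)^(−1).
Substituting σ = 1.15 gives A² = 0.3740, so A = 0.6116.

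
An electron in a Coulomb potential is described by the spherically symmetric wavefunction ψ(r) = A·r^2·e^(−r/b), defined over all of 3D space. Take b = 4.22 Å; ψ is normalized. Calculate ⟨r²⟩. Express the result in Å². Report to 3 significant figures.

⟨r^2⟩ ≈ 249 Å^2

The expectation value is the |ψ|²-weighted average of r^2: ∫ r^2|ψ|² 4πr² dr.
The ratio of the moment integral to the normalization integral gives ⟨r²⟩ = 14·b^2.
With b = 4.22, ⟨r^2⟩ = 249.3.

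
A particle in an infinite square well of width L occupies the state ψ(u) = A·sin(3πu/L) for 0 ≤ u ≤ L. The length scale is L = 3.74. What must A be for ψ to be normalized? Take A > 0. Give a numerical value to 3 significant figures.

A ≈ 0.731

We need A² ∫|f|² du = 1, taking the integral from 0 to L.
∫|ψ|² du = A²·(L/2).
So A² = (L/2)^(−1).
With L = 3.74: A² = 0.5348 and A = 0.7313.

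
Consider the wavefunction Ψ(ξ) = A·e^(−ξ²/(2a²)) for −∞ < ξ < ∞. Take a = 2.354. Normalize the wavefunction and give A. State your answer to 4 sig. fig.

The normalization condition is ∫|Ψ|² dξ = 1 from −∞ to ∞.
With ∫_{−∞}^{∞} ξ^(2m) e^(−αξ²) dξ = (2m−1)!!·√π / (2^m α^(m+1/2)), ∫|Ψ|² dξ = A²·(√(π)·a).
Setting this equal to 1 gives A² = 1/(√(π)·a).
Plugging in a = 2.354 yields A = 0.48956.

A ≈ 0.4896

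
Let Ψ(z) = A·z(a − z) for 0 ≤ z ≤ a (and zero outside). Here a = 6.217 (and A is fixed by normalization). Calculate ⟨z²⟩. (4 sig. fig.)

⟨z^2⟩ ≈ 11.04

⟨z²⟩ = ∫ z^2 |Ψ|² dz over the full domain.
The ratio of the moment integral to the normalization integral gives ⟨z²⟩ = 2·a^2/7.
Putting a = 6.217 gives 11.043.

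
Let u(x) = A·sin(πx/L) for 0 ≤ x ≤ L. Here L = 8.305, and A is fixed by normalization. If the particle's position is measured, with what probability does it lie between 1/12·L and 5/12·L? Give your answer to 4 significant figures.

|u|² is the probability density, so P = ∫_{1/12·L}^{5/12·L} |u|² dx.
Since A² = 1/(L/2), this is the region integral divided by the full normalization integral.
Substituting t = x/L, A² and the length scale cancel in the ratio: P = ∫_{1/12}^{5/12} sin(π·t)^2 dt / ∫_{0}^{1} sin(π·t)^2 dt.
With ∫ sin(π·t)^2 dt = t/2 - sin(2·π·t)/(4·π) + C, the region integral is 1/6 and the full one is 1/2.
The result is P = 1/3.

P ≈ 0.3333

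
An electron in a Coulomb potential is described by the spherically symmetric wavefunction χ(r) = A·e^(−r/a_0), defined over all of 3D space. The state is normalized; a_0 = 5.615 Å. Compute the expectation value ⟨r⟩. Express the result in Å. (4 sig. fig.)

⟨r⟩ ≈ 8.423 Å

⟨r⟩ = ∫ r |χ|² 4πr² dr over the full domain.
With ∫₀^∞ r^3 e^(−αr) dr = 3!/α^4, evaluating both integrals, ⟨r⟩ = 3·a_0/2.
With a_0 = 5.615, ⟨r⟩ = 8.4225.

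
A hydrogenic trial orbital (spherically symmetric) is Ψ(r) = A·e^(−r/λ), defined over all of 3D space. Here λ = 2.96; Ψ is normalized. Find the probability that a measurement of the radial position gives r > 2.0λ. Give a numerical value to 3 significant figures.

P ≈ 0.238

P = ∫ |Ψ|² 4πr² dr over r > 2.0λ.
The full normalization integral is A²·[π·λ^3] = 1, fixing A².
Substituting u = r/λ, A², 4π and the length scale all cancel in the ratio: P = ∫_{2.0}^{∞} u^2·e^(-2·u) du / ∫_{0}^{∞} u^2·e^(-2·u) du.
With ∫ u^2·e^(-2·u) du = -(2·u^2 + 2·u + 1)·e^(-2·u)/4 + C, the region integral is 13·e^(-4)/4 and the full one is 1/4.
Taking the ratio yields P = 0.2381.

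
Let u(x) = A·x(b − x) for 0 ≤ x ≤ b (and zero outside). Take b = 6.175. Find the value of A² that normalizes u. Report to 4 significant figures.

A^2 ≈ 0.003341

We need A² ∫|f|² dx = 1, taking the integral from 0 to b.
Carrying out the integral gives A² · b^5/30.
Hence A² = 1/[b^5/30].
Plugging in b = 6.175 yields A = 0.057805.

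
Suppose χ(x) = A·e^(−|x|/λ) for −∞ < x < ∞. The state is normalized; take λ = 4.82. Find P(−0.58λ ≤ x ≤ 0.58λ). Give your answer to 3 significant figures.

P ≈ 0.687

The probability is P = ∫ |χ|² dx over [−0.58λ, 0.58λ].
Since A² = 1/(λ), this is the region integral divided by the full normalization integral.
Both integrals are even about x = 0, so only the x ≥ 0 halves are needed (the factors of 2 cancel). Let u = x/λ; then A² and the length scale cancel, so P = ∫_{0}^{0.58} e^(-2·u) du ÷ ∫_{0}^{∞} e^(-2·u) du.
With ∫ e^(-2·u) du = -e^(-2·u)/2 + C, the region integral is 1/2 - e^(-29/25)/2 and the full one is 1/2.
Evaluating gives P = 0.6865.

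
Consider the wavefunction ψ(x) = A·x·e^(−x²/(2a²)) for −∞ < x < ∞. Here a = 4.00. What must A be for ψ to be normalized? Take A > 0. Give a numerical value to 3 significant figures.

A ≈ 0.133

Require ∫ |ψ|² dx = 1 over the whole domain.
Carrying out the integral gives A² · √(π)·a^3/2.
Setting this equal to 1 gives A² = 1/(√(π)·a^3/2).
Plugging in a = 4.00 yields A = 0.1328.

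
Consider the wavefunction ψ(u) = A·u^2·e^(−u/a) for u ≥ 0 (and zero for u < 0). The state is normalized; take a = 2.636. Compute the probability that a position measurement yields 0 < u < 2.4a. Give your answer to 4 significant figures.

P = ∫_{0}^{2.4a} |ψ(u)|² du.
Since A² = 1/(3·a^5/4), this is the region integral divided by the full normalization integral.
Substituting t = u/a, A² and the length scale cancel in the ratio: P = ∫_{0}^{2.4} t^4·e^(-2·t) dt / ∫_{0}^{∞} t^4·e^(-2·t) dt.
Using ∫ t^4·e^(-2·t) dt = -(t^4/2 + t^3 + 3·t^2/2 + 3·t/2 + 3/4)·e^(-2·t), the numerator is ≈ 0.392806 and the denominator is 3/4.
Taking the ratio, P = 0.52374.

P ≈ 0.5237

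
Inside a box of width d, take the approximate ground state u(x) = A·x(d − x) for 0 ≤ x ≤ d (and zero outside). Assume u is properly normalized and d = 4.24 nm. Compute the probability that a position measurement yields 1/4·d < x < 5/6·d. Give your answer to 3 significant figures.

P ≈ 0.861

P = ∫_{1/4·d}^{5/6·d} |u(x)|² dx.
With A² fixed by ∫|u|² = 1, i.e. A² = (d^5/30)^(−1), substitute and integrate.
Let t = x/d; then A² and the length scale cancel, so P = ∫_{1/4}^{5/6} t^2·(1 - t)^2 dt ÷ ∫_{0}^{1} t^2·(1 - t)^2 dt.
An antiderivative of t^2·(1 - t)^2 is t^3·(6·t^2 - 15·t + 10)/30; evaluating from 1/4 to 5/6 gives ≈ 0.028700, while the full integral is 1/30.
The result is P = 0.8610.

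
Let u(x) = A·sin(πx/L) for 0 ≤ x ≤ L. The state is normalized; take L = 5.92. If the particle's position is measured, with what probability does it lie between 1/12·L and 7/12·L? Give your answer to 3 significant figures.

P ≈ 0.659

The probability is P = ∫ |u|² dx over [1/12·L, 7/12·L].
The normalization integral ∫|u|²dx over the whole domain equals L/2·A², and A² cancels in the ratio.
In terms of t = x/L (A² and the length scale cancel between numerator and denominator), P = [∫_{1/12}^{7/12} sin(π·t)^2 dt] / [∫_{0}^{1} sin(π·t)^2 dt].
Using ∫ sin(π·t)^2 dt = t/2 - sin(2·π·t)/(4·π), the numerator is 1/(4·π) + 1/4 and the denominator is 1/2.
The result is P = (1 + π)/(2·π).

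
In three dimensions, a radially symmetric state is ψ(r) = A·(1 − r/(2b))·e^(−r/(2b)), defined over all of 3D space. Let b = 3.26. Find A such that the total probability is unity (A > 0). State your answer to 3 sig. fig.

Normalization requires ∫|ψ|² 4πr² dr = 1, integrated from 0 to ∞.
With ∫₀^∞ r^4 e^(−αr) dr = 4!/α^5, ∫|ψ|² 4πr² dr = A²·(8·π·b^3).
Setting this equal to 1 gives A² = 1/(8·π·b^3).
Substituting b = 3.26 gives A² = 0.001148, so A = 0.03389.

A ≈ 0.0339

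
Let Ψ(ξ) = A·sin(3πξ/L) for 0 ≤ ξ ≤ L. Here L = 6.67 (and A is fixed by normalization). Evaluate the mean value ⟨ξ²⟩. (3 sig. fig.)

By definition ⟨ξ²⟩ = ∫ ξ^2 |Ψ(ξ)|² dξ.
With ∫₀^L sin²(nπξ/L) dξ = L/2, evaluating both integrals, ⟨ξ²⟩ = -L^2/(18·π^2) + L^2/3.
With L = 6.67, ⟨ξ^2⟩ = 14.58.

⟨ξ^2⟩ ≈ 14.6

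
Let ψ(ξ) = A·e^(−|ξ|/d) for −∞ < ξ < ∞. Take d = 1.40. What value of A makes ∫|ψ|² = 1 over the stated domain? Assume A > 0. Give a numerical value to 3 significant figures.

We need A² ∫|f|² dξ = 1, taking the integral from −∞ to ∞.
The integral (without the A² prefactor) comes out to d.
So A² = (d)^(−1).
With d = 1.40: A² = 0.7143 and A = 0.8452.

A ≈ 0.845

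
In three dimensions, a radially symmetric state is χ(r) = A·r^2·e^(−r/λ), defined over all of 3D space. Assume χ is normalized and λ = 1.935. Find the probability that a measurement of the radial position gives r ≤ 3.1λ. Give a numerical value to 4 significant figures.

P = ∫ |χ|² 4πr² dr over r ≤ 3.1λ.
The full normalization integral is A²·[45·π·λ^7/2] = 1, fixing A².
Substituting u = r/λ, A², 4π and the length scale all cancel in the ratio: P = ∫_{0}^{3.1} u^6·e^(-2·u) du / ∫_{0}^{∞} u^6·e^(-2·u) du.
With ∫ u^6·e^(-2·u) du = -(4·u^6 + 12·u^5 + 30·u^4 + 60·u^3 + 90·u^2 + 90·u + 45)·e^(-2·u)/8 + C, the region integral is ≈ 2.39505 and the full one is 45/8.
This evaluates to P = 0.42579.

P ≈ 0.4258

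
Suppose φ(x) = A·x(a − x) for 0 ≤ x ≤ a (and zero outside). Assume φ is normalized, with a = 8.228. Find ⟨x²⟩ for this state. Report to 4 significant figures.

⟨x^2⟩ ≈ 19.34

The expectation value is the |φ|²-weighted average of x^2: ∫ x^2|φ|² dx.
Expanding the polynomial and integrating term by term, since the A² factors cancel between numerator and denominator, ⟨x²⟩ = 2·a^2/7.
Putting a = 8.228 gives 19.343.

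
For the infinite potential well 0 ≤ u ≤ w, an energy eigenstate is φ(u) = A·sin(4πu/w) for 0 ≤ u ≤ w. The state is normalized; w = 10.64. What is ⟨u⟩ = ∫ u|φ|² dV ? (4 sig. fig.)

⟨u⟩ ≈ 5.320

By definition ⟨u⟩ = ∫ u |φ(u)|² du.
Using sin²θ = (1 − cos 2θ)/2, since the A² factors cancel between numerator and denominator, ⟨u⟩ = w/2.
With w = 10.64, ⟨u⟩ = 5.3200.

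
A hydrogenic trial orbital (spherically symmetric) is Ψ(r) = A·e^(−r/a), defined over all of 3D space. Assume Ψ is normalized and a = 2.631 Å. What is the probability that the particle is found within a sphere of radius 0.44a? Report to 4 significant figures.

P ≈ 0.05960

With dV = 4πr²dr, the probability is ∫|Ψ|² dV over r ≤ 0.44a.
A² is fixed by ∫₀^∞ 4πr²|Ψ|² dr = 1, i.e. A² = (π·a^3)^(−1).
In terms of u = r/a (A², 4π and the length scale all cancel between numerator and denominator), P = [∫_{0}^{0.44} u^2·e^(-2·u) du] / [∫_{0}^{∞} u^2·e^(-2·u) du].
With ∫ u^2·e^(-2·u) du = -(2·u^2 + 2·u + 1)·e^(-2·u)/4 + C, the region integral is 1/4 - 1417·e^(-22/25)/2500 and the full one is 1/4.
Taking the ratio yields P = 0.059604.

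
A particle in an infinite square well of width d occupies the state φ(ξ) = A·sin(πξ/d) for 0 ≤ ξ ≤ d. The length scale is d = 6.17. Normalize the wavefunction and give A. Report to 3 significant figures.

Normalization requires ∫|φ|² dξ = 1, integrated from 0 to d.
With ∫₀^d sin²(nπξ/d) dξ = d/2, ∫|φ|² dξ = A²·(d/2).
Hence A² = 1/[d/2].
With d = 6.17: A² = 0.3241 and A = 0.5693.

A ≈ 0.569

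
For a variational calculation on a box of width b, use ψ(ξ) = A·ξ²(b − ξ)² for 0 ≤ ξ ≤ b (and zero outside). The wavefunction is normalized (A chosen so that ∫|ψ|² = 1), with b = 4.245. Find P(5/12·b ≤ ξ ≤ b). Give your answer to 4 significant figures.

|ψ|² is the probability density, so P = ∫_{5/12·b}^{b} |ψ|² dξ.
Since A² = 1/(b^9/630), this is the region integral divided by the full normalization integral.
Let u = ξ/b; then A² and the length scale cancel, so P = ∫_{5/12}^{1} u^4·(1 - u)^4 du ÷ ∫_{0}^{1} u^4·(1 - u)^4 du.
Using ∫ u^4·(1 - u)^4 du = u^5·(70·u^4 - 315·u^3 + 540·u^2 - 420·u + 126)/630, the numerator is ≈ 0.00110741 and the denominator is 1/630.
This works out to P = 0.69767.

P ≈ 0.6977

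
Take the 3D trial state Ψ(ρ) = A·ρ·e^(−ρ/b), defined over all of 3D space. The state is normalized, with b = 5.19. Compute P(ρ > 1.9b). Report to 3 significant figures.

Integrate the radial probability density 4πρ²|Ψ|² over ρ > 1.9b.
The full normalization integral is A²·[3·π·b^5] = 1, fixing A².
Substituting u = ρ/b, A², 4π and the length scale all cancel in the ratio: P = ∫_{1.9}^{∞} u^4·e^(-2·u) du / ∫_{0}^{∞} u^4·e^(-2·u) du.
With ∫ u^4·e^(-2·u) du = -(u^4/2 + u^3 + 3·u^2/2 + 3·u/2 + 3/4)·e^(-2·u) + C, the region integral is ≈ 0.50088 and the full one is 3/4.
Taking the ratio yields P = 0.6678.

P ≈ 0.668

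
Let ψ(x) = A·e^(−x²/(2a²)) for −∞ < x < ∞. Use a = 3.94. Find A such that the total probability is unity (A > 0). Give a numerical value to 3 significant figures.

A ≈ 0.378

Normalization requires ∫|ψ|² dx = 1, integrated from −∞ to ∞.
Differentiating ∫e^(−αx²) dx = √(π/α) under α to get the higher moments, carrying out the integral gives A² · √(π)·a.
Substituting a = 3.94 gives A² = 0.1432, so A = 0.3784.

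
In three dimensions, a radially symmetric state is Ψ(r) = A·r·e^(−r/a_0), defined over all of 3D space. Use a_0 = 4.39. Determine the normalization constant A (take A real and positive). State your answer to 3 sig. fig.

A ≈ 0.00807

Normalization requires ∫|Ψ|² 4πr² dr = 1, integrated from 0 to ∞.
∫|Ψ|² 4πr² dr = A²·(3·π·a_0^5).
Setting this equal to 1 gives A² = 1/(3·π·a_0^5).
Substituting a_0 = 4.39 gives A² = 0.00006507, so A = 0.008067.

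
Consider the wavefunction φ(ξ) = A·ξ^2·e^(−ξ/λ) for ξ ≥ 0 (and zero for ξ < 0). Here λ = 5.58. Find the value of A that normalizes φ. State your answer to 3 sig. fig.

A ≈ 0.0157

Normalization requires ∫|φ|² dξ = 1, integrated from 0 to ∞.
Carrying out the integral gives A² · 3·λ^5/4.
Setting this equal to 1 gives A² = 1/(3·λ^5/4).
Plugging in λ = 5.58 yields A = 0.01570.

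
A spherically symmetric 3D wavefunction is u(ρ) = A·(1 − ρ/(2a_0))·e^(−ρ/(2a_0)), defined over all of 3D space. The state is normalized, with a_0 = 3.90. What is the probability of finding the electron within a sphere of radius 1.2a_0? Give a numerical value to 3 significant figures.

Integrate the radial probability density 4πρ²|u|² over ρ ≤ 1.2a_0.
A² is fixed by ∫₀^∞ 4πρ²|u|² dρ = 1, i.e. A² = (8·π·a_0^3)^(−1).
In terms of t = ρ/a_0 (A², 4π and the length scale all cancel between numerator and denominator), P = [∫_{0}^{1.2} t^2·(1 - t/2)^2·e^(-t) dt] / [∫_{0}^{∞} t^2·(1 - t/2)^2·e^(-t) dt].
An antiderivative of t^2·(1 - t/2)^2·e^(-t) is -(t^4/4 + t^2 + 2·t + 2)·e^(-t); evaluating from 0 to 1.2 gives 2 - 3974·e^(-6/5)/625, while the full integral is 2.
This evaluates to P = 0.04244.

P ≈ 0.0424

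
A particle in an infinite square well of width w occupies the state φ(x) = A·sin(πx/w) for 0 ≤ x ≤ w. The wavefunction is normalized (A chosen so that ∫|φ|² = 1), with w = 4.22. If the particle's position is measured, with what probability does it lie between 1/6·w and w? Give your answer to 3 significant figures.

P = ∫_{1/6·w}^{w} |φ(x)|² dx.
The normalization integral ∫|φ|²dx over the whole domain equals w/2·A², and A² cancels in the ratio.
Let u = x/w; then A² and the length scale cancel, so P = ∫_{1/6}^{1} sin(π·u)^2 du ÷ ∫_{0}^{1} sin(π·u)^2 du.
An antiderivative of sin(π·u)^2 is u/2 - sin(2·π·u)/(4·π); evaluating from 1/6 to 1 gives √(3)/(8·π) + 5/12, while the full integral is 1/2.
The result is P = √(3)/(4·π) + 5/6.

P ≈ 0.971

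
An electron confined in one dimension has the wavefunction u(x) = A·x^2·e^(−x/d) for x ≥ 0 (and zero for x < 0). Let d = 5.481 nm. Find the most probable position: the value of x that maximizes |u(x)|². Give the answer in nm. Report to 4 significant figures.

x ≈ 10.96 nm

The maximum of |u(x)|² occurs where its derivative vanishes.
Solving yields x = 2·d.
With d = 5.481, the most probable position is 10.962 nm.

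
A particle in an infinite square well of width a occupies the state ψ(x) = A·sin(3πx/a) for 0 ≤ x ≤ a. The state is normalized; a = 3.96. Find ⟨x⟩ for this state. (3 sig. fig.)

By definition ⟨x⟩ = ∫ x |ψ(x)|² dx.
With ∫₀^a sin²(nπx/a) dx = a/2, evaluating both integrals, ⟨x⟩ = a/2.
Putting a = 3.96 gives 1.980.

⟨x⟩ ≈ 1.98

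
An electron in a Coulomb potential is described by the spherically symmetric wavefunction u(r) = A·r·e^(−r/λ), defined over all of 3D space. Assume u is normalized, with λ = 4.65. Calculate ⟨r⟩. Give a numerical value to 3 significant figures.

⟨r⟩ ≈ 11.6

⟨r⟩ = ∫ r |u|² 4πr² dr over the full domain.
Evaluating both integrals, ⟨r⟩ = 5·λ/2.
Putting λ = 4.65 gives 11.63.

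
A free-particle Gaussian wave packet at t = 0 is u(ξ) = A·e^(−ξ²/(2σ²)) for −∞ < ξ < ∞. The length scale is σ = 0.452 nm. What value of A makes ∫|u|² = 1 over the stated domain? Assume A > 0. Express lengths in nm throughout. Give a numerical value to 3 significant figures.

The normalization condition is ∫|u|² dξ = 1 from −∞ to ∞.
Using the Gaussian integral ∫_{−∞}^{∞} e^(−αξ²) dξ = √(π/α), with u = A·e^(−ξ²/(2σ²)), the integral evaluates to A²·[√(π)·σ].
So A² = (√(π)·σ)^(−1).
With σ = 0.452: A² = 1.248 and A = 1.117.

A ≈ 1.12 nm^(-1/2)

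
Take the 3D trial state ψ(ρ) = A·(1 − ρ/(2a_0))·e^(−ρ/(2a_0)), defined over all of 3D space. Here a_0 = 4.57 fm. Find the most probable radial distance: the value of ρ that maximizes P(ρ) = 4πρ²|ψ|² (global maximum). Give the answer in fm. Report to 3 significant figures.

ρ ≈ 23.9 fm

Set d/dρ [P(ρ) = 4πρ²|ψ|²] = 0 and solve for ρ > 0.
This gives ρ = a_0·(√(5) + 3).
With a_0 = 4.57, the most probable radial distance is 23.93 fm.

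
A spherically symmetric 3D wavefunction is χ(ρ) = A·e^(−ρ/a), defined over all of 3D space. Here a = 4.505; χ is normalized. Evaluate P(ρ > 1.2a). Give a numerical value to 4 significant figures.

P ≈ 0.5697

P = ∫ |χ|² 4πρ² dρ over ρ > 1.2a.
A² is fixed by ∫₀^∞ 4πρ²|χ|² dρ = 1, i.e. A² = (π·a^3)^(−1).
Substituting u = ρ/a, A², 4π and the length scale all cancel in the ratio: P = ∫_{1.2}^{∞} u^2·e^(-2·u) du / ∫_{0}^{∞} u^2·e^(-2·u) du.
With ∫ u^2·e^(-2·u) du = -(2·u^2 + 2·u + 1)·e^(-2·u)/4 + C, the region integral is 157·e^(-12/5)/100 and the full one is 1/4.
The region integral divided by the full integral gives P = 0.56971.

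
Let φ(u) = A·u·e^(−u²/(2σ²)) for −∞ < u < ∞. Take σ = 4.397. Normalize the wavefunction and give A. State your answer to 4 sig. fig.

Normalization requires ∫|φ|² du = 1, integrated from −∞ to ∞.
The integral (without the A² prefactor) comes out to √(π)·σ^3/2.
Hence A² = 1/[√(π)·σ^3/2].
Plugging in σ = 4.397 yields A = 0.11521.

A ≈ 0.1152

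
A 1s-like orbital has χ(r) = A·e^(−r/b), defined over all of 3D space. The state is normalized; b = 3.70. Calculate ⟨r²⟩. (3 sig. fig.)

⟨r^2⟩ ≈ 41.1

The expectation value is the |χ|²-weighted average of r^2: ∫ r^2|χ|² 4πr² dr.
With ∫₀^∞ r^4 e^(−αr) dr = 4!/α^5, since the A² factors cancel between numerator and denominator, ⟨r²⟩ = 3·b^2.
Putting b = 3.70 gives 41.07.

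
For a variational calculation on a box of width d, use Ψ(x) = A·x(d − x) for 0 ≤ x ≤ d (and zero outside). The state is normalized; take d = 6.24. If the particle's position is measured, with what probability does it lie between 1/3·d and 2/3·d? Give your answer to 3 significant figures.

P ≈ 0.580

The probability is P = ∫ |Ψ|² dx over [1/3·d, 2/3·d].
With A² fixed by ∫|Ψ|² = 1, i.e. A² = (d^5/30)^(−1), substitute and integrate.
In terms of u = x/d (A² and the length scale cancel between numerator and denominator), P = [∫_{1/3}^{2/3} u^2·(1 - u)^2 du] / [∫_{0}^{1} u^2·(1 - u)^2 du].
With ∫ u^2·(1 - u)^2 du = u^3·(6·u^2 - 15·u + 10)/30 + C, the region integral is 47/2430 and the full one is 1/30.
Evaluating gives P = 47/81.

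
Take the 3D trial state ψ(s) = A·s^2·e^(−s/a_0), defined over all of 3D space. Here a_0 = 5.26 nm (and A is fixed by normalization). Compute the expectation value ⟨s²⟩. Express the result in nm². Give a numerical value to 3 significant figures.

By definition ⟨s²⟩ = ∫ s^2 |ψ(s)|² 4πs² ds.
Using ∫₀^∞ sⁿ e^(−αs) ds = n!/αⁿ⁺¹, since the A² factors cancel between numerator and denominator, ⟨s²⟩ = 14·a_0^2.
With a_0 = 5.26, ⟨s^2⟩ = 387.3.

⟨s^2⟩ ≈ 387 nm^2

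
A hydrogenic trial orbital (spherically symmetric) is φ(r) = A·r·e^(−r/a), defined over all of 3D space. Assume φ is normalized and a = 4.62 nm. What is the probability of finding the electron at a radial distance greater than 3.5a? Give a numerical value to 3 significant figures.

P ≈ 0.173

Integrate the radial probability density 4πr²|φ|² over r > 3.5a.
A² is fixed by ∫₀^∞ 4πr²|φ|² dr = 1, i.e. A² = (3·π·a^5)^(−1).
Substituting u = r/a, A², 4π and the length scale all cancel in the ratio: P = ∫_{3.5}^{∞} u^4·e^(-2·u) du / ∫_{0}^{∞} u^4·e^(-2·u) du.
Using ∫ u^4·e^(-2·u) du = -(u^4/2 + u^3 + 3·u^2/2 + 3·u/2 + 3/4)·e^(-2·u), the numerator is 4553·e^(-7)/32 and the denominator is 3/4.
The region integral divided by the full integral gives P = 0.1730.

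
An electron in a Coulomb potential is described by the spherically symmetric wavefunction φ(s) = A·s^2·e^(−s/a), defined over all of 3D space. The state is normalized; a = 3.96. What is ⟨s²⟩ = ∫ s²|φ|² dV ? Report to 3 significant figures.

By definition ⟨s²⟩ = ∫ s^2 |φ(s)|² 4πs² ds.
Recall ∫₀^∞ s^m e^(−s/β) ds = m!·β^(m+1), evaluating both integrals, ⟨s²⟩ = 14·a^2.
Putting a = 3.96 gives 219.5.

⟨s^2⟩ ≈ 220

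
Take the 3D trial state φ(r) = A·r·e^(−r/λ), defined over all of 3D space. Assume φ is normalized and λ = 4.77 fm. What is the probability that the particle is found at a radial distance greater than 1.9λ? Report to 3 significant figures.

P ≈ 0.668

Integrate the radial probability density 4πr²|φ|² over r > 1.9λ.
A² is fixed by ∫₀^∞ 4πr²|φ|² dr = 1, i.e. A² = (3·π·λ^5)^(−1).
Let u = r/λ; then A², 4π and the length scale all cancel, so P = ∫_{1.9}^{∞} u^4·e^(-2·u) du ÷ ∫_{0}^{∞} u^4·e^(-2·u) du.
With ∫ u^4·e^(-2·u) du = -(u^4/2 + u^3 + 3·u^2/2 + 3·u/2 + 3/4)·e^(-2·u) + C, the region integral is ≈ 0.50088 and the full one is 3/4.
Taking the ratio yields P = 0.6678.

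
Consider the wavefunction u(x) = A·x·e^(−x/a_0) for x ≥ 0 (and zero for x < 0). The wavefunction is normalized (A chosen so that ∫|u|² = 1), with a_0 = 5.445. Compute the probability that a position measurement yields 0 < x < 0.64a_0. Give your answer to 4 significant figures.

P ≈ 0.1383

The probability is P = ∫ |u|² dx over [0, 0.64a_0].
With A² fixed by ∫|u|² = 1, i.e. A² = (a_0^3/4)^(−1), substitute and integrate.
In terms of t = x/a_0 (A² and the length scale cancel between numerator and denominator), P = [∫_{0}^{0.64} t^2·e^(-2·t) dt] / [∫_{0}^{∞} t^2·e^(-2·t) dt].
With ∫ t^2·e^(-2·t) dt = -(2·t^2 + 2·t + 1)·e^(-2·t)/4 + C, the region integral is 1/4 - 1937·e^(-32/25)/2500 and the full one is 1/4.
Taking the ratio, P = 0.13831.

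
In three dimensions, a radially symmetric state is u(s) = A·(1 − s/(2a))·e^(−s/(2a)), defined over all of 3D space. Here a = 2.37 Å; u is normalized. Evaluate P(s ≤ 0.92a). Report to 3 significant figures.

Integrate the radial probability density 4πs²|u|² over s ≤ 0.92a.
The full normalization integral is A²·[8·π·a^3] = 1, fixing A².
In terms of t = s/a (A², 4π and the length scale all cancel between numerator and denominator), P = [∫_{0}^{0.92} t^2·(1 - t/2)^2·e^(-t) dt] / [∫_{0}^{∞} t^2·(1 - t/2)^2·e^(-t) dt].
An antiderivative of t^2·(1 - t/2)^2·e^(-t) is -(t^4/4 + t^2 + 2·t + 2)·e^(-t); evaluating from 0 to 0.92 gives ≈ 0.061006, while the full integral is 2.
This evaluates to P = 0.03050.

P ≈ 0.0305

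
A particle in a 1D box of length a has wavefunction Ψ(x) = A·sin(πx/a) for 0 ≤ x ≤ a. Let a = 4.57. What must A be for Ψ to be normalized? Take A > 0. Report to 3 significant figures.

Require ∫ |Ψ|² dx = 1 over the whole domain.
With ∫₀^a sin²(nπx/a) dx = a/2, ∫|Ψ|² dx = A²·(a/2).
So A² = (a/2)^(−1).
Plugging in a = 4.57 yields A = 0.6615.

A ≈ 0.662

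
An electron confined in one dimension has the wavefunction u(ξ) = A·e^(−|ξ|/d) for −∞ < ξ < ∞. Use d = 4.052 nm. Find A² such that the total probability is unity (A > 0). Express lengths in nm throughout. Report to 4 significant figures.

A^2 ≈ 0.2468 nm^(-1)

The normalization condition is ∫|u|² dξ = 1 from −∞ to ∞.
The integral (without the A² prefactor) comes out to d.
With d = 4.052: A² = 0.24679 and A = 0.49678.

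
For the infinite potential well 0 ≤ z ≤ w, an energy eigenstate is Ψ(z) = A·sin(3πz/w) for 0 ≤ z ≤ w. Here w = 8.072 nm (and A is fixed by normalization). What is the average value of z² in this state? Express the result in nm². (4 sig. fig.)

⟨z^2⟩ ≈ 21.35 nm^2

⟨z²⟩ = ∫ z^2 |Ψ|² dz over the full domain.
Evaluating both integrals, ⟨z²⟩ = -w^2/(18·π^2) + w^2/3.
With w = 8.072, ⟨z^2⟩ = 21.352.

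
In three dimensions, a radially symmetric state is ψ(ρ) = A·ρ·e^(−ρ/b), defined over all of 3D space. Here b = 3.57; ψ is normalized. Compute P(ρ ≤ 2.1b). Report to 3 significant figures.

P ≈ 0.410

Integrate the radial probability density 4πρ²|ψ|² over ρ ≤ 2.1b.
Normalization gives A² = 1/(3·π·b^5).
Substituting u = ρ/b, A², 4π and the length scale all cancel in the ratio: P = ∫_{0}^{2.1} u^4·e^(-2·u) du / ∫_{0}^{∞} u^4·e^(-2·u) du.
With ∫ u^4·e^(-2·u) du = -(u^4/2 + u^3 + 3·u^2/2 + 3·u/2 + 3/4)·e^(-2·u) + C, the region integral is ≈ 0.30763 and the full one is 3/4.
Taking the ratio yields P = 0.4102.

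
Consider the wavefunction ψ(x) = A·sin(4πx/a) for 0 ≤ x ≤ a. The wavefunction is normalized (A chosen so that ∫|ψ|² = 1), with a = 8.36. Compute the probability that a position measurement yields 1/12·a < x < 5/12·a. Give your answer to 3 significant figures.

|ψ|² is the probability density, so P = ∫_{1/12·a}^{5/12·a} |ψ|² dx.
Since A² = 1/(a/2), this is the region integral divided by the full normalization integral.
Substituting u = x/a, A² and the length scale cancel in the ratio: P = ∫_{1/12}^{5/12} sin(4·π·u)^2 du / ∫_{0}^{1} sin(4·π·u)^2 du.
With ∫ sin(4·π·u)^2 du = u/2 - sin(4·π·u)·cos(4·π·u)/(8·π) + C, the region integral is √(3)/(16·π) + 1/6 and the full one is 1/2.
The result is P = (√(3)/8 + π/3)/π.

P ≈ 0.402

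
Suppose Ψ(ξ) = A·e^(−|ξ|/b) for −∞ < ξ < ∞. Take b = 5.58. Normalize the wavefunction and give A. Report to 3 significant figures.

The normalization condition is ∫|Ψ|² dξ = 1 from −∞ to ∞.
With ∫₀^∞ ξ^0 e^(−αξ) dξ = 0!/α^1, with Ψ = A·e^(−|ξ|/b), the integral evaluates to A²·[b].
So A² = (b)^(−1).
With b = 5.58: A² = 0.1792 and A = 0.4233.

A ≈ 0.423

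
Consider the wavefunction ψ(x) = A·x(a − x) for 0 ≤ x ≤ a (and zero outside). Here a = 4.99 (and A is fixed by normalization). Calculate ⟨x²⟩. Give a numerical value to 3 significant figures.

⟨x^2⟩ ≈ 7.11

The expectation value is the |ψ|²-weighted average of x^2: ∫ x^2|ψ|² dx.
Expanding the polynomial and integrating term by term, since the A² factors cancel between numerator and denominator, ⟨x²⟩ = 2·a^2/7.
With a = 4.99, ⟨x^2⟩ = 7.114.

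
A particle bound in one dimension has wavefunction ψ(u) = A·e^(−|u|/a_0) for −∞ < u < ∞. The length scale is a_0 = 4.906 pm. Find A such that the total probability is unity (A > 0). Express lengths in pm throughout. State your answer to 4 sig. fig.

A ≈ 0.4515 pm^(-1/2)

We need A² ∫|f|² du = 1, taking the integral from −∞ to ∞.
Using ∫₀^∞ uⁿ e^(−αu) du = n!/αⁿ⁺¹, carrying out the integral gives A² · a_0.
Hence A² = 1/[a_0].
With a_0 = 4.906: A² = 0.20383 and A = 0.45148.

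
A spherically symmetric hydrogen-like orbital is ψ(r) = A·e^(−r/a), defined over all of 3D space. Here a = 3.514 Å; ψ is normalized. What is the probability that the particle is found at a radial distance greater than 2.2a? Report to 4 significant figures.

Integrate the radial probability density 4πr²|ψ|² over r > 2.2a.
The full normalization integral is A²·[π·a^3] = 1, fixing A².
Substituting u = r/a, A², 4π and the length scale all cancel in the ratio: P = ∫_{2.2}^{∞} u^2·e^(-2·u) du / ∫_{0}^{∞} u^2·e^(-2·u) du.
An antiderivative of u^2·e^(-2·u) is -(2·u^2 + 2·u + 1)·e^(-2·u)/4; evaluating from 2.2 to ∞ gives 377·e^(-22/5)/100, while the full integral is 1/4.
The region integral divided by the full integral gives P = 0.18514.

P ≈ 0.1851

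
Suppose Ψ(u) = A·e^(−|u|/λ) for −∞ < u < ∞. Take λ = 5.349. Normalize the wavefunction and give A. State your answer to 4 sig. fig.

A ≈ 0.4324

Require ∫ |Ψ|² du = 1 over the whole domain.
With Ψ = A·e^(−|u|/λ), the integral evaluates to A²·[λ].
With λ = 5.349: A² = 0.18695 and A = 0.43238.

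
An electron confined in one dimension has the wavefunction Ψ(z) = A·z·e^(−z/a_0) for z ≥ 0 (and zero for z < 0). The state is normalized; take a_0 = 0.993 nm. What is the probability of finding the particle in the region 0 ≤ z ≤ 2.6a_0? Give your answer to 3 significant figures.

P ≈ 0.891

|Ψ|² is the probability density, so P = ∫_{0}^{2.6a_0} |Ψ|² dz.
The normalization integral ∫|Ψ|²dz over the whole domain equals a_0^3/4·A², and A² cancels in the ratio.
Let u = z/a_0; then A² and the length scale cancel, so P = ∫_{0}^{2.6} u^2·e^(-2·u) du ÷ ∫_{0}^{∞} u^2·e^(-2·u) du.
With ∫ u^2·e^(-2·u) du = -(2·u^2 + 2·u + 1)·e^(-2·u)/4 + C, the region integral is 1/4 - 493·e^(-26/5)/100 and the full one is 1/4.
Evaluating gives P = 0.8912.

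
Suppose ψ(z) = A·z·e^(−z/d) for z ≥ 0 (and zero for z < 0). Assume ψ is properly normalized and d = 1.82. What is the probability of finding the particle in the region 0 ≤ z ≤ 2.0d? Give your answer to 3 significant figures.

P ≈ 0.762

P = ∫_{0}^{2.0d} |ψ(z)|² dz.
The normalization integral ∫|ψ|²dz over the whole domain equals d^3/4·A², and A² cancels in the ratio.
Substituting u = z/d, A² and the length scale cancel in the ratio: P = ∫_{0}^{2.0} u^2·e^(-2·u) du / ∫_{0}^{∞} u^2·e^(-2·u) du.
With ∫ u^2·e^(-2·u) du = -(2·u^2 + 2·u + 1)·e^(-2·u)/4 + C, the region integral is 1/4 - 13·e^(-4)/4 and the full one is 1/4.
Evaluating gives P = 0.7619.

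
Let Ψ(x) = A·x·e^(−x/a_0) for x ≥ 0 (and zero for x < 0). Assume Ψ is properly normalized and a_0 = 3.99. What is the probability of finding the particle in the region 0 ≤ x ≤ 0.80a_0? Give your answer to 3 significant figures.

P ≈ 0.217

The probability is P = ∫ |Ψ|² dx over [0, 0.80a_0].
Since A² = 1/(a_0^3/4), this is the region integral divided by the full normalization integral.
Substituting u = x/a_0, A² and the length scale cancel in the ratio: P = ∫_{0}^{0.80} u^2·e^(-2·u) du / ∫_{0}^{∞} u^2·e^(-2·u) du.
Using ∫ u^2·e^(-2·u) du = -(2·u^2 + 2·u + 1)·e^(-2·u)/4, the numerator is 1/4 - 97·e^(-8/5)/100 and the denominator is 1/4.
This works out to P = 0.2166.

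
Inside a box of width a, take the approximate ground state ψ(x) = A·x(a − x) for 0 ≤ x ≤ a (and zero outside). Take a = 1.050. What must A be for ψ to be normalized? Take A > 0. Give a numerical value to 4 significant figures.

A ≈ 4.848

Normalization requires ∫|ψ|² dx = 1, integrated from 0 to a.
With ψ = A·x(a − x), the integral evaluates to A²·[a^5/30].
Hence A² = 1/[a^5/30].
With a = 1.050: A² = 23.506 and A = 4.8483.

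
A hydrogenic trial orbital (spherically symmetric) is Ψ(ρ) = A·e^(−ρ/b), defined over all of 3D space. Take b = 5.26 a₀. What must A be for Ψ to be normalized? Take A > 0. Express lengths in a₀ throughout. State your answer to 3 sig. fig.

The normalization condition is ∫|Ψ|² 4πρ² dρ = 1 from 0 to ∞.
(Spherical symmetry: dV = 4πρ² dρ.)
Recall ∫₀^∞ ρ^m e^(−ρ/β) dρ = m!·β^(m+1), carrying out the integral gives A² · π·b^3.
Hence A² = 1/[π·b^3].
Substituting b = 5.26 gives A² = 0.002187, so A = 0.04677.

A ≈ 0.0468 a₀^(-3/2)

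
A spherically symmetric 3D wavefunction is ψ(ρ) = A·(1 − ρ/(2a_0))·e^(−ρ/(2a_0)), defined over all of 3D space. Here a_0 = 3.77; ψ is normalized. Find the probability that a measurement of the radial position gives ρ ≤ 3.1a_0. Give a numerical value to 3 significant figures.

P ≈ 0.0788

P = ∫ |ψ|² 4πρ² dρ over ρ ≤ 3.1a_0.
A² is fixed by ∫₀^∞ 4πρ²|ψ|² dρ = 1, i.e. A² = (8·π·a_0^3)^(−1).
Substituting u = ρ/a_0, A², 4π and the length scale all cancel in the ratio: P = ∫_{0}^{3.1} u^2·(1 - u/2)^2·e^(-u) du / ∫_{0}^{∞} u^2·(1 - u/2)^2·e^(-u) du.
An antiderivative of u^2·(1 - u/2)^2·e^(-u) is -(u^4/4 + u^2 + 2·u + 2)·e^(-u); evaluating from 0 to 3.1 gives ≈ 0.15758, while the full integral is 2.
This evaluates to P = 0.07879.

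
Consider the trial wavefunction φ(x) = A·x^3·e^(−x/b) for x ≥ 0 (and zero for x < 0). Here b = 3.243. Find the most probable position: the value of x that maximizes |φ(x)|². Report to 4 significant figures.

x ≈ 9.729

The maximum of |φ(x)|² occurs where its derivative vanishes.
Solving yields x = 3·b.
With b = 3.243, the most probable position is 9.7290.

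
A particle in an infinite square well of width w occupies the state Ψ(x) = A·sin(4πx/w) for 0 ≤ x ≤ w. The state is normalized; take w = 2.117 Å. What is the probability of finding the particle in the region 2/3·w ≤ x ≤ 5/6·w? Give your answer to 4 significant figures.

The probability is P = ∫ |Ψ|² dx over [2/3·w, 5/6·w].
Since A² = 1/(w/2), this is the region integral divided by the full normalization integral.
In terms of u = x/w (A² and the length scale cancel between numerator and denominator), P = [∫_{2/3}^{5/6} sin(4·π·u)^2 du] / [∫_{0}^{1} sin(4·π·u)^2 du].
With ∫ sin(4·π·u)^2 du = u/2 - sin(4·π·u)·cos(4·π·u)/(8·π) + C, the region integral is -√(3)/(16·π) + 1/12 and the full one is 1/2.
The result is P = (-√(3)/8 + π/6)/π.

P ≈ 0.09775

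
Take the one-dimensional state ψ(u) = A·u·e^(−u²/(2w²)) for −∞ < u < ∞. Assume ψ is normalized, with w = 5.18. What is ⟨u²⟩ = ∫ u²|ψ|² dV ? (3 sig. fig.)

⟨u^2⟩ ≈ 40.2

The expectation value is the |ψ|²-weighted average of u^2: ∫ u^2|ψ|² du.
Since the A² factors cancel between numerator and denominator, ⟨u²⟩ = 3·w^2/2.
Putting w = 5.18 gives 40.25.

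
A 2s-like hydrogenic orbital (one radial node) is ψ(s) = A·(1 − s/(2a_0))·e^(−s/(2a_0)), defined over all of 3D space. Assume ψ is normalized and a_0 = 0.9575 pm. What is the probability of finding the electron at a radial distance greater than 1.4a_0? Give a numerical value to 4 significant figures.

Integrate the radial probability density 4πs²|ψ|² over s > 1.4a_0.
Normalization gives A² = 1/(8·π·a_0^3).
Substituting u = s/a_0, A², 4π and the length scale all cancel in the ratio: P = ∫_{1.4}^{∞} u^2·(1 - u/2)^2·e^(-u) du / ∫_{0}^{∞} u^2·(1 - u/2)^2·e^(-u) du.
With ∫ u^2·(1 - u/2)^2·e^(-u) du = -(u^4/4 + u^2 + 2·u + 2)·e^(-u) + C, the region integral is ≈ 1.90383 and the full one is 2.
This evaluates to P = 0.95191.

P ≈ 0.9519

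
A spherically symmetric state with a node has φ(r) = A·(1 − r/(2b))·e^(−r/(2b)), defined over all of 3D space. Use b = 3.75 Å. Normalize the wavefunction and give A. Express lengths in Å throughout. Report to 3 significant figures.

A ≈ 0.0275 Å^(-3/2)

Normalization requires ∫|φ|² 4πr² dr = 1, integrated from 0 to ∞.
With φ = A·(1 − r/(2b))·e^(−r/(2b)), the integral evaluates to A²·[8·π·b^3].
Hence A² = 1/[8·π·b^3].
Plugging in b = 3.75 yields A = 0.02747.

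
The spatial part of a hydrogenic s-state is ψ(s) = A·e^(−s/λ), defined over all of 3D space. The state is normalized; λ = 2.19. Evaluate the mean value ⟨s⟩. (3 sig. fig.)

⟨s⟩ ≈ 3.29

⟨s⟩ = ∫ s |ψ|² 4πs² ds over the full domain.
Using ∫₀^∞ sⁿ e^(−αs) ds = n!/αⁿ⁺¹, since the A² factors cancel between numerator and denominator, ⟨s⟩ = 3·λ/2.
With λ = 2.19, ⟨s⟩ = 3.285.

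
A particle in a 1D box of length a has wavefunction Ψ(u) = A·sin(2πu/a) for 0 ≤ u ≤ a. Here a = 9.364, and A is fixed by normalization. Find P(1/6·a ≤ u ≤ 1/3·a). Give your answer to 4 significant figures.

P ≈ 0.3045

P = ∫_{1/6·a}^{1/3·a} |Ψ(u)|² du.
Since A² = 1/(a/2), this is the region integral divided by the full normalization integral.
Let t = u/a; then A² and the length scale cancel, so P = ∫_{1/6}^{1/3} sin(2·π·t)^2 dt ÷ ∫_{0}^{1} sin(2·π·t)^2 dt.
Using ∫ sin(2·π·t)^2 dt = t/2 - sin(4·π·t)/(8·π), the numerator is √(3)/(8·π) + 1/12 and the denominator is 1/2.
The result is P = (√(3)/4 + π/6)/π.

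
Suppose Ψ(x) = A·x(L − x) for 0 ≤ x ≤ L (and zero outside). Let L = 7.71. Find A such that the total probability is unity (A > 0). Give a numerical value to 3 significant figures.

The normalization condition is ∫|Ψ|² dx = 1 from 0 to L.
Expanding the polynomial and integrating term by term, the integral (without the A² prefactor) comes out to L^5/30.
Hence A² = 1/[L^5/30].
Substituting L = 7.71 gives A² = 0.001101, so A = 0.03318.

A ≈ 0.0332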